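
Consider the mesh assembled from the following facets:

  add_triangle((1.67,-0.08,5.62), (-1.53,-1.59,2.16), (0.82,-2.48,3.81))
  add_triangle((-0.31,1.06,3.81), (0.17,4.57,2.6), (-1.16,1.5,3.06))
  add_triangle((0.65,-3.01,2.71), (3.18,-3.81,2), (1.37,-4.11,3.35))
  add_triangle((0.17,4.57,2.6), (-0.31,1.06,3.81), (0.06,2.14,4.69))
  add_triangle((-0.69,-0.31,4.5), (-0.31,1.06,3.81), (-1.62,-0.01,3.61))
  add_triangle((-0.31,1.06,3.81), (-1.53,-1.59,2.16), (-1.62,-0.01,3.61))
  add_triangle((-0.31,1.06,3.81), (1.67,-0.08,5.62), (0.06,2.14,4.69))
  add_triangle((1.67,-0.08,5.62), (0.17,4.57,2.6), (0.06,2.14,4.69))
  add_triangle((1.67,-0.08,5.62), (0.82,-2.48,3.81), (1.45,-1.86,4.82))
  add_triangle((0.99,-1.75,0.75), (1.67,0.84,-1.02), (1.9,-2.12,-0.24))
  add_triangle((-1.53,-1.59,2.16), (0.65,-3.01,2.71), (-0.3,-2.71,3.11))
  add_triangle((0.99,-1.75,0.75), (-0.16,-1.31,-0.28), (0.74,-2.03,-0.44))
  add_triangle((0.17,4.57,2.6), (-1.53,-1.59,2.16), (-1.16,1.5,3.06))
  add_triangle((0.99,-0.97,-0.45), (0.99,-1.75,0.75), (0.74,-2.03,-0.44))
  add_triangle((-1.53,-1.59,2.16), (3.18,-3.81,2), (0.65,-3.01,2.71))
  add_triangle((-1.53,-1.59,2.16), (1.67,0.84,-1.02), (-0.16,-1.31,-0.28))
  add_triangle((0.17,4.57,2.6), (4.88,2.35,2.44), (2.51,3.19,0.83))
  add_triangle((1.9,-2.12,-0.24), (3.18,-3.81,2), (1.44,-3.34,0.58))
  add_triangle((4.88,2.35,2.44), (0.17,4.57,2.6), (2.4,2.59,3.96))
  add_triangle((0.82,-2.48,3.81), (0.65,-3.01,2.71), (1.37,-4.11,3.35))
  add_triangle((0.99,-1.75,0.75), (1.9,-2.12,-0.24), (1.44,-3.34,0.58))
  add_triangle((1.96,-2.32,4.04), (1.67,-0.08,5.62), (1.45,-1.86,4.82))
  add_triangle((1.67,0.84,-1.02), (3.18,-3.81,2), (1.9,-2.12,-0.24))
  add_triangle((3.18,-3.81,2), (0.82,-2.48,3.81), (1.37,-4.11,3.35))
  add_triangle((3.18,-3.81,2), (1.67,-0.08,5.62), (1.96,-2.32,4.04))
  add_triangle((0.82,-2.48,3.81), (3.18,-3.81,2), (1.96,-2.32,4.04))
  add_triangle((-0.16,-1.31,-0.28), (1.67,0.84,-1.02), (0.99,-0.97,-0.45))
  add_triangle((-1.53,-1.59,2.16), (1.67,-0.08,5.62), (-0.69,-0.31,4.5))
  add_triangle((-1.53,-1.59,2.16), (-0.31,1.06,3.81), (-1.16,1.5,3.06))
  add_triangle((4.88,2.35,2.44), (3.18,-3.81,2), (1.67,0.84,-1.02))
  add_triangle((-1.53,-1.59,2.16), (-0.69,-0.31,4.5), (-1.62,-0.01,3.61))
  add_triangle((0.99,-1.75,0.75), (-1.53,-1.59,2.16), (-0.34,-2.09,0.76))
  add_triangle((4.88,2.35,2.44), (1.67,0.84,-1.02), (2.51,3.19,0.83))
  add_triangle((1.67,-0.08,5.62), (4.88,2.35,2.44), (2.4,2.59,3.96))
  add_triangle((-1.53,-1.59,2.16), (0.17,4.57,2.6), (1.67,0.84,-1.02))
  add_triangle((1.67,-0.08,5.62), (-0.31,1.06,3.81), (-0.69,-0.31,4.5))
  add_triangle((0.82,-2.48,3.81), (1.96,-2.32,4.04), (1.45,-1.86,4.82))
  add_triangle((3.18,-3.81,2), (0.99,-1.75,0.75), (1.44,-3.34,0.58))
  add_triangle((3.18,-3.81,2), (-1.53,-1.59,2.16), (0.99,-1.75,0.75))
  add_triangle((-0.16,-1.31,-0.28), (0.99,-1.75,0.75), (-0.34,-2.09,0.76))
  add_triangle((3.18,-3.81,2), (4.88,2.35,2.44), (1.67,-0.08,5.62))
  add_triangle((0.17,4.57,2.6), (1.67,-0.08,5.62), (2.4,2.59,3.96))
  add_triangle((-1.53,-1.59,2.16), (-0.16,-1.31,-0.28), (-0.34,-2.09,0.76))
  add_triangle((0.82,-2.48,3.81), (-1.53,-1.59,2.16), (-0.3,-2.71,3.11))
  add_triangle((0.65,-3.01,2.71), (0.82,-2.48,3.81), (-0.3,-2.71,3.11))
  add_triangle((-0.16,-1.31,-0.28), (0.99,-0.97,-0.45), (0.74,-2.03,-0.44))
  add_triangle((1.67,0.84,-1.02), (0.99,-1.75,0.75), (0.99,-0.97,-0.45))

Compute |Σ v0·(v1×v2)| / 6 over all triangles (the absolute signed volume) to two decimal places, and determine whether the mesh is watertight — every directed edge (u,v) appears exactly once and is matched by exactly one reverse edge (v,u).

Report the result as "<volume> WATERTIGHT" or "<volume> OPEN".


Per-triangle v0·(v1×v2)/6:
  t1: +4.4788
  t2: +2.3824
  t3: -0.0682
  t4: +0.8763
  t5: +1.1069
  t6: -0.9729
  t7: +1.5890
  t8: +4.5094
  t9: +0.5640
  t10: -0.5838
  t11: +0.3063
  t12: +0.2441
  t13: -0.3659
  t14: +0.2717
  t15: +0.4827
  t16: -0.5056
  t17: +5.6042
  t18: +1.2550
  t19: +7.1411
  t20: +0.4317
  t21: -0.3246
  t22: +1.2368
  t23: +1.9889
  t24: +2.3351
  t25: +2.7894
  t26: +2.2776
  t27: +0.2073
  t28: +2.4604
  t29: +1.8253
  t30: +8.0467
  t31: +1.3673
  t32: +0.7527
  t33: +2.9769
  t34: +7.5667
  t35: -2.1471
  t36: +2.4479
  t37: +0.8034
  t38: +0.2063
  t39: +0.7020
  t40: +0.3379
  t41: +20.4926
  t42: +6.7724
  t43: +0.3057
  t44: +0.7553
  t45: +0.7960
  t46: +0.0509
  t47: +0.4567
Σ = +96.2342 → |volume| = 96.23

Directed edges: 141 total; 3 unmatched, e.g. (2.51,3.19,0.83)→(0.17,4.57,2.6) → open.

96.23 OPEN


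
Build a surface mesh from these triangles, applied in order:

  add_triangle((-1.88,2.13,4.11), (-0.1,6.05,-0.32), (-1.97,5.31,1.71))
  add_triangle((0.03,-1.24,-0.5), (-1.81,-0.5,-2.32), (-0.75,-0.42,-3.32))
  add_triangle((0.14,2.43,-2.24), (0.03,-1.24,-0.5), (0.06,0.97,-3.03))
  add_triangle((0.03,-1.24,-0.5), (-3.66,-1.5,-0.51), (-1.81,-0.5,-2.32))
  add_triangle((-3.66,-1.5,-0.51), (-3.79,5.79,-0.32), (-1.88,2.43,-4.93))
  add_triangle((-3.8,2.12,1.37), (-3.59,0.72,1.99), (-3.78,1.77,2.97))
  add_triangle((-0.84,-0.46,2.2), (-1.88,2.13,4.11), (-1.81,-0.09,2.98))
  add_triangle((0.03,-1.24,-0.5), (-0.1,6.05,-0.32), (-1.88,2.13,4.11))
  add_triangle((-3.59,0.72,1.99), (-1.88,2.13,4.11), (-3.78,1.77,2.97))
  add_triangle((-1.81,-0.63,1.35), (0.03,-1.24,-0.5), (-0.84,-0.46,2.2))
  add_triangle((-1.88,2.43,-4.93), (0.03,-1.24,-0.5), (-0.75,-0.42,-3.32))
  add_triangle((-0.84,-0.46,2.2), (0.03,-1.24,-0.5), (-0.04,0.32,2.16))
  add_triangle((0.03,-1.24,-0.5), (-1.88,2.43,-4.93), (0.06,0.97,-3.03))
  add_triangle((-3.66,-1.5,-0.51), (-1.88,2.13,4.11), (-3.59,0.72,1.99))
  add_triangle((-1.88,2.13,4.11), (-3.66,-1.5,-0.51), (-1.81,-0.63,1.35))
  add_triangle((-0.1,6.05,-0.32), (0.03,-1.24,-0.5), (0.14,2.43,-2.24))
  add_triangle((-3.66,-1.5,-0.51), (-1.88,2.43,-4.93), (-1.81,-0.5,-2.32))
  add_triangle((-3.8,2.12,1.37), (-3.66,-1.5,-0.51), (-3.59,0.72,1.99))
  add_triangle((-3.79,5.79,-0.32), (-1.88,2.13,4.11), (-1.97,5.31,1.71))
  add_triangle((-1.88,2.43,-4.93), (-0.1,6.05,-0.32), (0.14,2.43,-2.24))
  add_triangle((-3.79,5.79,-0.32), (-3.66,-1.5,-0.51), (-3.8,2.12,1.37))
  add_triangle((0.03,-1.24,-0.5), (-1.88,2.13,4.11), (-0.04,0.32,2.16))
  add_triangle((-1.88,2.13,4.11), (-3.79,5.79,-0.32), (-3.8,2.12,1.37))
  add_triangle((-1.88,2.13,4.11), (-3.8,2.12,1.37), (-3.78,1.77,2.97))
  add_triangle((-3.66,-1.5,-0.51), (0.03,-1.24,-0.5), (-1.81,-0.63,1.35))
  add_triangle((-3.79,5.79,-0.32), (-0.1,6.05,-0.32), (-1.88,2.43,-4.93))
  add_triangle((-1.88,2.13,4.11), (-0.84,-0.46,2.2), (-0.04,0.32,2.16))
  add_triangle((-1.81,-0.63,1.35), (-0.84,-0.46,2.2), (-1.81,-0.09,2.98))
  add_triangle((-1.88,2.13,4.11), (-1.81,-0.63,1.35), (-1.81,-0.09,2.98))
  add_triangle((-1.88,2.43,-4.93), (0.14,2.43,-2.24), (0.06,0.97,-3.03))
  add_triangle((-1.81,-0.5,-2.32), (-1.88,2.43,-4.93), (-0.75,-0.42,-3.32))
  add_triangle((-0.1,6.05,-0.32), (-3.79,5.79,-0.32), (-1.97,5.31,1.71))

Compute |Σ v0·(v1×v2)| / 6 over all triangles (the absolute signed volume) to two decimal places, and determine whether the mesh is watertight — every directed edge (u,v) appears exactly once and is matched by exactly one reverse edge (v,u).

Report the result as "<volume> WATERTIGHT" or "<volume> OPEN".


Per-triangle v0·(v1×v2)/6:
  t1: +4.3109
  t2: +0.8536
  t3: +0.0850
  t4: +1.6539
  t5: +21.3163
  t6: +1.1565
  t7: +0.6760
  t8: -1.0116
  t9: +0.9400
  t10: +0.6177
  t11: -0.2574
  t12: +0.3413
  t13: +1.3896
  t14: +1.4380
  t15: +2.5366
  t16: -0.0825
  t17: +3.3484
  t18: +3.0470
  t19: +7.0824
  t20: +4.7894
  t21: +8.0418
  t22: -0.7458
  t23: +9.1445
  t24: +1.8371
  t25: +1.1895
  t26: +17.8604
  t27: +0.9481
  t28: +0.3387
  t29: +0.9280
  t30: +1.7518
  t31: +2.2604
  t32: +7.4422
Σ = +105.2281 → |volume| = 105.23

Directed edges: 96 total, each appears once with its reverse present → watertight.

105.23 WATERTIGHT


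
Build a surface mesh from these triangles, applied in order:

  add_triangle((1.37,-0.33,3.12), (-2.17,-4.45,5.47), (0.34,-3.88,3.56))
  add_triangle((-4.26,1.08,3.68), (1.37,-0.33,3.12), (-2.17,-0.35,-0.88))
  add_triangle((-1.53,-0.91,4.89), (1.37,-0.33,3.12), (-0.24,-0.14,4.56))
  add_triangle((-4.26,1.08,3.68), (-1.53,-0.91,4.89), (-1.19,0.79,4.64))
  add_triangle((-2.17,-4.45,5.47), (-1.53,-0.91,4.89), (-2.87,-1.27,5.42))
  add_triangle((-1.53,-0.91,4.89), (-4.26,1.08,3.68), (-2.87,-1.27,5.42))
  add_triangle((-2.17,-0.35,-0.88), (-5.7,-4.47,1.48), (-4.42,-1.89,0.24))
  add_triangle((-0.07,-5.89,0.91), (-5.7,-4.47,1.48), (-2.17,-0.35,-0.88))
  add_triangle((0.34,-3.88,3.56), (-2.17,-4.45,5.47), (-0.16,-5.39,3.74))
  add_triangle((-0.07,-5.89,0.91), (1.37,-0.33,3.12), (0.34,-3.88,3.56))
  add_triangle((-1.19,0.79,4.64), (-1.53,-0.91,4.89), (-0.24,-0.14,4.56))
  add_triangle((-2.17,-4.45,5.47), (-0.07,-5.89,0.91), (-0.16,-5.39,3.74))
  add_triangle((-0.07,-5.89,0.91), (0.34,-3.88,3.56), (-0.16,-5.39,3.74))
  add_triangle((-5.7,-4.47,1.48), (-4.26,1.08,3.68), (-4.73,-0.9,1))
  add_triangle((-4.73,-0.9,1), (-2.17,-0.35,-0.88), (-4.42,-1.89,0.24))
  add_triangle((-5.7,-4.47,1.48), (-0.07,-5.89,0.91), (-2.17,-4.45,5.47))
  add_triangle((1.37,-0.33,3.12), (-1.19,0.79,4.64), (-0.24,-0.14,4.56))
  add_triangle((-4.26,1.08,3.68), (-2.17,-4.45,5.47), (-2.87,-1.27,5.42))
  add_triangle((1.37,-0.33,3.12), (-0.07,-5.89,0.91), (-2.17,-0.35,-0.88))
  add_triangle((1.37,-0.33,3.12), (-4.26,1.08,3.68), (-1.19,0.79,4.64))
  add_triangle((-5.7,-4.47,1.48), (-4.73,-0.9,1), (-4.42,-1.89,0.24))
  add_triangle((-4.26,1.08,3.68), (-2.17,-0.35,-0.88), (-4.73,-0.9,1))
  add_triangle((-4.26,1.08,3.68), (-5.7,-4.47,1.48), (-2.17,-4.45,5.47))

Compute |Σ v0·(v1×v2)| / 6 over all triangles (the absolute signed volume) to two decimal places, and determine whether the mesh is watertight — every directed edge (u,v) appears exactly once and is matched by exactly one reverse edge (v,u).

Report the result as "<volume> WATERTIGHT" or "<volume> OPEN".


100.96 OPEN

Per-triangle v0·(v1×v2)/6:
  t1: +5.8666
  t2: -2.7165
  t3: +1.1125
  t4: +4.5656
  t5: +3.1866
  t6: +2.3510
  t7: +0.9958
  t8: +6.8562
  t9: +2.5627
  t10: +2.8297
  t11: +1.4481
  t12: +5.5917
  t13: +1.3808
  t14: +7.8275
  t15: +1.1415
  t16: +24.8704
  t17: +0.9189
  t18: +5.3405
  t19: -5.2653
  t20: -1.4476
  t21: +2.0808
  t22: +2.1331
  t23: +27.3261
Σ = +100.9569 → |volume| = 100.96

Directed edges: 69 total; 3 unmatched, e.g. (1.37,-0.33,3.12)→(-2.17,-4.45,5.47) → open.


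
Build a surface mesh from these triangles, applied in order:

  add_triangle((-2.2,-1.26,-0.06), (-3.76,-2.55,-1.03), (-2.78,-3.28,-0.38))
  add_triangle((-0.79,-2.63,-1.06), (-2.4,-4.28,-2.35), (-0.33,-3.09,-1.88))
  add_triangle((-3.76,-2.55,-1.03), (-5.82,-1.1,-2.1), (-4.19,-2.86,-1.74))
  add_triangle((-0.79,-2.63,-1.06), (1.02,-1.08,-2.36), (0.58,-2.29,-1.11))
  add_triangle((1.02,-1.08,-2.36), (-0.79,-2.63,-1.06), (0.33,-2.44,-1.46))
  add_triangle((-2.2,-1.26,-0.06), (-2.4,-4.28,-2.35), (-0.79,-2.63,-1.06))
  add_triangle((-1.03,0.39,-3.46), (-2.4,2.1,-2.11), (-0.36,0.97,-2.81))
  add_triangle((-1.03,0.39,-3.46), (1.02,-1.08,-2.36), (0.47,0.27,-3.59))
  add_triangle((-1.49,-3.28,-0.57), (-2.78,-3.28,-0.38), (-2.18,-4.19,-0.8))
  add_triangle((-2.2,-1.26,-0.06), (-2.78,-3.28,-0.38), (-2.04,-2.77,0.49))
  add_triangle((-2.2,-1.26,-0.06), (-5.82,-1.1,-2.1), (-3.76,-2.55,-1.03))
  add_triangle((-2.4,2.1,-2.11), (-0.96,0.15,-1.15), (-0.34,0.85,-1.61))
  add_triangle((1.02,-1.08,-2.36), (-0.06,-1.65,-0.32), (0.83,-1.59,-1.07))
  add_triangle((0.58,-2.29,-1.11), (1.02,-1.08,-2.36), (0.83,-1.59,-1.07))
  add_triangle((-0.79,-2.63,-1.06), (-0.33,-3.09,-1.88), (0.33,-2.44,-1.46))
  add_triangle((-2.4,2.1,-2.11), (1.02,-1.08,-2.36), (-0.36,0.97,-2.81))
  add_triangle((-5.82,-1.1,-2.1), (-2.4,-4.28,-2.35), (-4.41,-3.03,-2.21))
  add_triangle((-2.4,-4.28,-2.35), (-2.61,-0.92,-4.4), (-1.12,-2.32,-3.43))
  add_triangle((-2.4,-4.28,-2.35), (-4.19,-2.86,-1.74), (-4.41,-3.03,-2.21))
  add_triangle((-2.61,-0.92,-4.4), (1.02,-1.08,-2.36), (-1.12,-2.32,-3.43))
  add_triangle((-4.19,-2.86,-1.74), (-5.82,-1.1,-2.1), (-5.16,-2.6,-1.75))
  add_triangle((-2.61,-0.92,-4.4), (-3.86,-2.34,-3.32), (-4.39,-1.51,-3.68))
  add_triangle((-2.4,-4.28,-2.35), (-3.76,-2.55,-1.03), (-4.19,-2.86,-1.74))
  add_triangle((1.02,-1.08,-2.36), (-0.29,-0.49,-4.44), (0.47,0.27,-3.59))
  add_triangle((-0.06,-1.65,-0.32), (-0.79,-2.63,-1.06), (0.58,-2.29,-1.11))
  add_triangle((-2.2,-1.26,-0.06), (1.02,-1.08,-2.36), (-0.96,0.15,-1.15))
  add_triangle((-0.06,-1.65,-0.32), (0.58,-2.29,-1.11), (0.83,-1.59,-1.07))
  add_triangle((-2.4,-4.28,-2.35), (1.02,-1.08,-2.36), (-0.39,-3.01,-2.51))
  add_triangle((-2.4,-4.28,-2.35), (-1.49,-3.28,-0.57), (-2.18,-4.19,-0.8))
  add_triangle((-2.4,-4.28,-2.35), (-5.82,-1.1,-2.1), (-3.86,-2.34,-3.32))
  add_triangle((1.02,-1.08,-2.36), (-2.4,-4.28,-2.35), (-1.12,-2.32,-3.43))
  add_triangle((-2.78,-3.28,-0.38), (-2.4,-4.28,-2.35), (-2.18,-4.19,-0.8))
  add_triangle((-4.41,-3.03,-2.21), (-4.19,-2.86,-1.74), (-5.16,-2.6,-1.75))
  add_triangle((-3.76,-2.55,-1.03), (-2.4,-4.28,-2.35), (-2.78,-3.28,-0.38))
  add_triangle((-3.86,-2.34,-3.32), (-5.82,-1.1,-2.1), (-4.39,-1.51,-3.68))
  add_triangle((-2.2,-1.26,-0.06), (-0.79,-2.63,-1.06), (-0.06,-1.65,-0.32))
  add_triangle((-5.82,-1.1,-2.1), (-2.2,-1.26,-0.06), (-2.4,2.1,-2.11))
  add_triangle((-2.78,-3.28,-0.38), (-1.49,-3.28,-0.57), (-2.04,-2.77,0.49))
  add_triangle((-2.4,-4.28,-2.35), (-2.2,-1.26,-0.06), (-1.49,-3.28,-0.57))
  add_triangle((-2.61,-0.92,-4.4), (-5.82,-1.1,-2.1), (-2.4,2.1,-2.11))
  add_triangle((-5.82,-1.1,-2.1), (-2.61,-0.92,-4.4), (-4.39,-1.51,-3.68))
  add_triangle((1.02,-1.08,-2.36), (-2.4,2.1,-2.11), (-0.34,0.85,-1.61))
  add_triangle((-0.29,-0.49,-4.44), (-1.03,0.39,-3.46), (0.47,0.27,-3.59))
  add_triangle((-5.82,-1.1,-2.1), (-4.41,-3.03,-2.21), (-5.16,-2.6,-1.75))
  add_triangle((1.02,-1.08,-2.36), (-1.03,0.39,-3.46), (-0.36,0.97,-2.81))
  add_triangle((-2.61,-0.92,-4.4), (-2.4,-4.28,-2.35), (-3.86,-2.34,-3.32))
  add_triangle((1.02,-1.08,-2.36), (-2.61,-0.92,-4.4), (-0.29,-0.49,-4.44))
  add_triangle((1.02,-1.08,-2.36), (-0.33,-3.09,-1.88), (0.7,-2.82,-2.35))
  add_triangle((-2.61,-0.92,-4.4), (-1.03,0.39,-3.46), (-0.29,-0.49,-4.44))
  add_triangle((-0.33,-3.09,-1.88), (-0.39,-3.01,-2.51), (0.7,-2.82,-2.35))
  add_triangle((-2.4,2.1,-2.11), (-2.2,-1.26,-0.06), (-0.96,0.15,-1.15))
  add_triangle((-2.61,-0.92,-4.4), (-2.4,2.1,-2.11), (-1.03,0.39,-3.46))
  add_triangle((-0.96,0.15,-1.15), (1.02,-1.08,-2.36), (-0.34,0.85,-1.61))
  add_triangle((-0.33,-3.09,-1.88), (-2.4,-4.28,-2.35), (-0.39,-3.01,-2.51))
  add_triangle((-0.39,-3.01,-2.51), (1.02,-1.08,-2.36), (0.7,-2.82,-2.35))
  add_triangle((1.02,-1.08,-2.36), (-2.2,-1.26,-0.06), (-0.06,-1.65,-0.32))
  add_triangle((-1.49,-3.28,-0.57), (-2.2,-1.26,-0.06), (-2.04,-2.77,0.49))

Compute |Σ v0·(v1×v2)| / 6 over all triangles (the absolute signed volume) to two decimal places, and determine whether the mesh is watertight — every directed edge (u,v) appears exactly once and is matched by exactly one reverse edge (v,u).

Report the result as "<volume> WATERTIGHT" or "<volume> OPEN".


Per-triangle v0·(v1×v2)/6:
  t1: +0.5297
  t2: +0.4739
  t3: +1.0624
  t4: +0.9594
  t5: -0.6159
  t6: +0.7178
  t7: +1.1792
  t8: -1.0606
  t9: +0.0794
  t10: +0.5163
  t11: +1.0417
  t12: -0.4295
  t13: -0.3032
  t14: +0.2142
  t15: +0.1707
  t16: -1.0403
  t17: +0.8653
  t18: +3.7236
  t19: +0.6798
  t20: +2.4510
  t21: -0.5839
  t22: +1.6371
  t23: +0.9648
  t24: +1.0061
  t25: +0.2275
  t26: -1.2985
  t27: +0.0237
  t28: +0.6418
  t29: +0.2250
  t30: +4.8348
  t31: +2.2722
  t32: +1.1788
  t33: +0.2384
  t34: +2.1134
  t35: +2.0025
  t36: +0.3610
  t37: +0.7990
  t38: +0.6038
  t39: -1.4688
  t40: +9.0810
  t41: +1.4145
  t42: +0.8181
  t43: +0.7987
  t44: +1.2135
  t45: +1.0188
  t46: +4.0386
  t47: +1.7860
  t48: -0.5072
  t49: +1.5851
  t50: +0.3723
  t51: -0.9071
  t52: +2.8430
  t53: -0.6338
  t54: +0.6880
  t55: +0.7809
  t56: -1.2203
  t57: -0.7964
Σ = +49.3672 → |volume| = 49.37

Directed edges: 171 total; 3 unmatched, e.g. (0.33,-2.44,-1.46)→(1.02,-1.08,-2.36) → open.

49.37 OPEN


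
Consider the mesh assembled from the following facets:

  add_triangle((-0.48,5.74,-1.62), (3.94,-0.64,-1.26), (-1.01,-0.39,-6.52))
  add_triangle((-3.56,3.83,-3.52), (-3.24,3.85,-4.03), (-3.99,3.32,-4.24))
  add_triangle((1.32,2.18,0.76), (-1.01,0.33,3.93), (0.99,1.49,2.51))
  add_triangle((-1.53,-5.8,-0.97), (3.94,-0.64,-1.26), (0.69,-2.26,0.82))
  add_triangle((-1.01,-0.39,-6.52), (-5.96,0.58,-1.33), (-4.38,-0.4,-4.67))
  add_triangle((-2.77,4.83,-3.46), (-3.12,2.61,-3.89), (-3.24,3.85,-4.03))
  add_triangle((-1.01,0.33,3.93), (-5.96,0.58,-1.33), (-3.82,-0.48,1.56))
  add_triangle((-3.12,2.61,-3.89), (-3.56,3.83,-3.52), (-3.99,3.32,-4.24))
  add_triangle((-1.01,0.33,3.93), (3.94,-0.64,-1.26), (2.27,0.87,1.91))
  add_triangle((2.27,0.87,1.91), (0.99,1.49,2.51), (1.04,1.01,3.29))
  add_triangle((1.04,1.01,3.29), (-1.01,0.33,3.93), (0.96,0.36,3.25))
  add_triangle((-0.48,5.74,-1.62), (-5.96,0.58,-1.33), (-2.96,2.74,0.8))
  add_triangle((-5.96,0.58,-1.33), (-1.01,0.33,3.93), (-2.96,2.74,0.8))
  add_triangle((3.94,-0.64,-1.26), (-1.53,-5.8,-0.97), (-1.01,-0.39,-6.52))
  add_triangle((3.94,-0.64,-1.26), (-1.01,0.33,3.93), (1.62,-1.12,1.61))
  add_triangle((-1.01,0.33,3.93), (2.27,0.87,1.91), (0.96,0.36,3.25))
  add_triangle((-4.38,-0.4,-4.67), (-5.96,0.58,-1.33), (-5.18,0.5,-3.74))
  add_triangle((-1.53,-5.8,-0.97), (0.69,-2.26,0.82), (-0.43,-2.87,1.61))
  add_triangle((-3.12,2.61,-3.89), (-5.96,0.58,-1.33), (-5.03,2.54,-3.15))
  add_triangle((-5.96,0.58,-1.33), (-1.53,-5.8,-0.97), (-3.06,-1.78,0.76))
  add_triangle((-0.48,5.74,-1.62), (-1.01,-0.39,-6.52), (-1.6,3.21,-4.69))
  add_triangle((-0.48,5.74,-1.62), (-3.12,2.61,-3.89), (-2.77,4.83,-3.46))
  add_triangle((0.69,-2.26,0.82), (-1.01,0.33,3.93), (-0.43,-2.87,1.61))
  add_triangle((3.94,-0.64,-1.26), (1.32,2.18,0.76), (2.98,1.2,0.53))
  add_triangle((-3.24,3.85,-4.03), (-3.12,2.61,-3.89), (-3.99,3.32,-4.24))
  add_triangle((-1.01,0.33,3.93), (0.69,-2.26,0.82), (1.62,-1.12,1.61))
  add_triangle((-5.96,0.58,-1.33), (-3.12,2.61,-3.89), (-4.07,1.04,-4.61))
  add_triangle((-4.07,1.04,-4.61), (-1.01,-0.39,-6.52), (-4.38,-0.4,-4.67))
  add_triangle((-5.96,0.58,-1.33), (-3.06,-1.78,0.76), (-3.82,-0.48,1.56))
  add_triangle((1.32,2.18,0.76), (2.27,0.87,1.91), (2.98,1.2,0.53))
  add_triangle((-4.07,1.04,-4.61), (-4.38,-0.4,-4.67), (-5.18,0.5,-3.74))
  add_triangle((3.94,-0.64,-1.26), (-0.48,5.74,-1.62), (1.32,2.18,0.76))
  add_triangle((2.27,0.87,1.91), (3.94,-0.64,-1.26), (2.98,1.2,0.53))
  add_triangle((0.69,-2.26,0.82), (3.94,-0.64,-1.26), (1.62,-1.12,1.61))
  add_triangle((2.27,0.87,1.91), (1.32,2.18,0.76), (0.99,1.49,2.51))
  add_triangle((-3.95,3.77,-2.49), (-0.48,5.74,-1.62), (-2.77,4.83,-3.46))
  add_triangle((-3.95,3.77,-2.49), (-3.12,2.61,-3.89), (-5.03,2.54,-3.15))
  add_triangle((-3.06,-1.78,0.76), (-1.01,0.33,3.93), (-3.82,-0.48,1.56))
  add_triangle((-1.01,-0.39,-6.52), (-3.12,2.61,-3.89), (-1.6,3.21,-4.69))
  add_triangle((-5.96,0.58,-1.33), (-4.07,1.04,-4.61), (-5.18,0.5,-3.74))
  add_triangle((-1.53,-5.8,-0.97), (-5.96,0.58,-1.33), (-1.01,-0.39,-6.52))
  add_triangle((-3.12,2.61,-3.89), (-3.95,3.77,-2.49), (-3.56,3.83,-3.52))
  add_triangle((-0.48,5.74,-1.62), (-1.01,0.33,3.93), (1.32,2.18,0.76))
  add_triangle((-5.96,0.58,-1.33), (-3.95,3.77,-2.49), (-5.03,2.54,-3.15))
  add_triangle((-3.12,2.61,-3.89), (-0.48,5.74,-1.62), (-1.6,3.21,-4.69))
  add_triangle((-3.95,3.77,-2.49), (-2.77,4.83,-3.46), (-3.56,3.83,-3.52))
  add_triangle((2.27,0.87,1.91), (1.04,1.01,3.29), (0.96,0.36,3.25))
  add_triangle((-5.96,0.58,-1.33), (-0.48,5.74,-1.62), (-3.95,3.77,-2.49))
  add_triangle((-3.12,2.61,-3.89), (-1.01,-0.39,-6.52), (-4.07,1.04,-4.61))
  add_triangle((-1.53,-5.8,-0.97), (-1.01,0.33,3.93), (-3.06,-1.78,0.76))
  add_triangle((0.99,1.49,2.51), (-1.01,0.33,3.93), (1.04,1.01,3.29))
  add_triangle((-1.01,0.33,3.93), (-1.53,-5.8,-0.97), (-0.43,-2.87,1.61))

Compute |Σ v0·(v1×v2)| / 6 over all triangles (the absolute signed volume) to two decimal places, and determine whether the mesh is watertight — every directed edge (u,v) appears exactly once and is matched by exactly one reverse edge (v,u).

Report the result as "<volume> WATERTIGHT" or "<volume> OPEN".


Per-triangle v0·(v1×v2)/6:
  t1: +26.0880
  t2: +0.5406
  t3: +0.9967
  t4: +6.1916
  t5: -3.3752
  t6: +0.0163
  t7: +4.0710
  t8: -0.3340
  t9: +2.6468
  t10: +0.6268
  t11: +0.7552
  t12: +11.9446
  t13: +9.7847
  t14: +26.6485
  t15: +2.2614
  t16: -0.6769
  t17: +2.1058
  t18: +2.2197
  t19: +1.8601
  t20: +9.8235
  t21: +4.6715
  t22: +1.3171
  t23: +1.7978
  t24: +1.0245
  t25: +0.4355
  t26: +2.3618
  t27: +6.4379
  t28: +5.6681
  t29: +3.7584
  t30: +1.2447
  t31: +2.0296
  t32: +7.1838
  t33: +1.7087
  t34: +2.4160
  t35: +1.2095
  t36: +4.0633
  t37: +2.8675
  t38: +2.9828
  t39: +6.8504
  t40: +1.6679
  t41: +36.8915
  t42: +0.8562
  t43: +7.0746
  t44: +3.5423
  t45: +6.4875
  t46: +1.3486
  t47: +0.5722
  t48: +4.0089
  t49: +6.7671
  t50: +8.5813
  t51: +0.7941
  t52: +3.4415
Σ = +246.2578 → |volume| = 246.26

Directed edges: 156 total; 6 unmatched, e.g. (-3.56,3.83,-3.52)→(-3.24,3.85,-4.03) → open.

246.26 OPEN


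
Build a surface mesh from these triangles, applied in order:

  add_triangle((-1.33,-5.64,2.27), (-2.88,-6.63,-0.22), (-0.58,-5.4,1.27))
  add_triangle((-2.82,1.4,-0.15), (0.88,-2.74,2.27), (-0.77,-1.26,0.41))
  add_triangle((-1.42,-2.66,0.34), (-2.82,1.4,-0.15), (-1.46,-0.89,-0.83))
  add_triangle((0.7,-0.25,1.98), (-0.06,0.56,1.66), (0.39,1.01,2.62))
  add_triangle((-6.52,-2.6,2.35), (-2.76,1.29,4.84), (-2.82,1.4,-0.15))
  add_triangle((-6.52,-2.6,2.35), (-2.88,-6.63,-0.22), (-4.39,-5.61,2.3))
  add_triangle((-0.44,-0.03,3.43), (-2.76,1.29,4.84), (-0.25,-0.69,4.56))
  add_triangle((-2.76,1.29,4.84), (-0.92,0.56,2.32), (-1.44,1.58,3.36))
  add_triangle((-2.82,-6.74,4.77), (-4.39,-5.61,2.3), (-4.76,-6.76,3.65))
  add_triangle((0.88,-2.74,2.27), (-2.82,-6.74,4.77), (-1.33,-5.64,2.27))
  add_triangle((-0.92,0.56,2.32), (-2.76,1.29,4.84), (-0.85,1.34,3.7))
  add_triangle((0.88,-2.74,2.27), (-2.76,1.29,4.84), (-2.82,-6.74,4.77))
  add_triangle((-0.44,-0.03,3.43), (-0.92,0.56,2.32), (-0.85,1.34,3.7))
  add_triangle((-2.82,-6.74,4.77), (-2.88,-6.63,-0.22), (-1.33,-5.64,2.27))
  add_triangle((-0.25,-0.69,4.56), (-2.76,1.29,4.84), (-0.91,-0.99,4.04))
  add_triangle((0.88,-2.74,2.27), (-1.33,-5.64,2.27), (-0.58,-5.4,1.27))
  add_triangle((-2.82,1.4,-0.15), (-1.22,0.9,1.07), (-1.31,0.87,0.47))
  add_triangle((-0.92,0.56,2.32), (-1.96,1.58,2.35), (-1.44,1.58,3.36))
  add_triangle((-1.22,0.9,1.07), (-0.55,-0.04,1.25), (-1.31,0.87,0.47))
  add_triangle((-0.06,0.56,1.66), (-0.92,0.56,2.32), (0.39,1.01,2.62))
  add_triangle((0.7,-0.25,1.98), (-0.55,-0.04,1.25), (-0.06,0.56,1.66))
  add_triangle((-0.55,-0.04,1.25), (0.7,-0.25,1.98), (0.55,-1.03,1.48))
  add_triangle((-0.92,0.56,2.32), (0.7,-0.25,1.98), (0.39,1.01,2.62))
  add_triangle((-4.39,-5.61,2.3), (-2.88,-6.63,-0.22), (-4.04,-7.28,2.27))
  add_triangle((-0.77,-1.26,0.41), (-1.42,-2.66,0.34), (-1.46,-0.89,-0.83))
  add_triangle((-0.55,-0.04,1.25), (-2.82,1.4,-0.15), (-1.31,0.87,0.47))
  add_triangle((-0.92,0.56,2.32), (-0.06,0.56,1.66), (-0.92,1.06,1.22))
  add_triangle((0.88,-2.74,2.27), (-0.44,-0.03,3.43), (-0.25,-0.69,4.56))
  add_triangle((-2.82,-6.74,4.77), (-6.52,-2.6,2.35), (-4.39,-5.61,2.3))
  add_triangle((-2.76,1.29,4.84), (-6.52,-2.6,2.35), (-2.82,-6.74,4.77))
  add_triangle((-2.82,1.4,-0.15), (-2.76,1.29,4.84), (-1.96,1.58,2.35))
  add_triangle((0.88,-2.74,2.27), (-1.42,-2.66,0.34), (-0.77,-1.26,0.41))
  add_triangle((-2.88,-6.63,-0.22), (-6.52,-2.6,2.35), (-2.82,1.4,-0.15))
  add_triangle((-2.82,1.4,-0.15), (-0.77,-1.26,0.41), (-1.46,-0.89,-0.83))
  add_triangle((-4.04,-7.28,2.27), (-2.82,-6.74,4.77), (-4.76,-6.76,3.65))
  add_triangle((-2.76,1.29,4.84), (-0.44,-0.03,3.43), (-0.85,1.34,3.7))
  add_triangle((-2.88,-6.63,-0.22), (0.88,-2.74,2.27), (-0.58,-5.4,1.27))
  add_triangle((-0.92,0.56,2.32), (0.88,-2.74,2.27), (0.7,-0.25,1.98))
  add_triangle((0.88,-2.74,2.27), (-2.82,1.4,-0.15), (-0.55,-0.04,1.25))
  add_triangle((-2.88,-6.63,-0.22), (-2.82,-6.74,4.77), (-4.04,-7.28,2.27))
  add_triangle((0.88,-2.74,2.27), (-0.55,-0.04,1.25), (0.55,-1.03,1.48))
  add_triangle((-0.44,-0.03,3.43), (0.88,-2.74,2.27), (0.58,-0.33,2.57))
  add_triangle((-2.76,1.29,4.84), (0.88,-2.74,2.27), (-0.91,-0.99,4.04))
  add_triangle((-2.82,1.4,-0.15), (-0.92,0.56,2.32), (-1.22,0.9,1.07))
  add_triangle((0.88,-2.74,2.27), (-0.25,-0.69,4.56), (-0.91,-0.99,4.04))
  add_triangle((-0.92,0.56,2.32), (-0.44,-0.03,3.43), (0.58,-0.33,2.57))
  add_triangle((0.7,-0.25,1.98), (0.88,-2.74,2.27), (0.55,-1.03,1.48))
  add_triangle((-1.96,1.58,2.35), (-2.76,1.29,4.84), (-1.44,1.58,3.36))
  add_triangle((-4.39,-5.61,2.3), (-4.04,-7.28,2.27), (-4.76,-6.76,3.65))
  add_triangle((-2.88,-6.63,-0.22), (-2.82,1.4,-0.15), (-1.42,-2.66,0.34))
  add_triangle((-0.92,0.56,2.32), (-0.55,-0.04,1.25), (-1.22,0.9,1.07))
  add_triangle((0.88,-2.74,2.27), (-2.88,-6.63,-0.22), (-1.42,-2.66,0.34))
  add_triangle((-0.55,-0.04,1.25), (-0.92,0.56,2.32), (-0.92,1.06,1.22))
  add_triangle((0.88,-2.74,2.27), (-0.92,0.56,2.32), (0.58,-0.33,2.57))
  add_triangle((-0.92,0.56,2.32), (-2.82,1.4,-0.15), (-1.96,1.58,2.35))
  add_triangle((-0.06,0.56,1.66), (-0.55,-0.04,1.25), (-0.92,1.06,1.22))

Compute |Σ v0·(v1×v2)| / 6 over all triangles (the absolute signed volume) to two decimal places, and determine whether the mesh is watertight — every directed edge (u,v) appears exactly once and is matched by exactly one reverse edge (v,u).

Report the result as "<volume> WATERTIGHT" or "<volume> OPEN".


Per-triangle v0·(v1×v2)/6:
  t1: +3.0007
  t2: -1.2279
  t3: +1.5052
  t4: -0.1500
  t5: +13.5788
  t6: +9.5512
  t7: +0.5399
  t8: +0.2449
  t9: -1.0217
  t10: +4.3015
  t11: -0.1743
  t12: +14.3220
  t13: -0.3638
  t14: +5.8872
  t15: +1.7762
  t16: +2.0568
  t17: +0.0425
  t18: -0.2636
  t19: -0.0766
  t20: +0.0007
  t21: -0.2268
  t22: -0.2749
  t23: +0.6190
  t24: +3.0093
  t25: -0.1494
  t26: -0.2115
  t27: +0.2040
  t28: -0.0856
  t29: +11.3625
  t30: +33.2151
  t31: +1.5151
  t32: -0.3414
  t33: +10.3991
  t34: -0.9230
  t35: +4.9874
  t36: +1.3923
  t37: -1.2912
  t38: +1.3871
  t39: -1.0576
  t40: +5.1420
  t41: -0.2829
  t42: +1.2087
  t43: +0.1357
  t44: +0.2726
  t45: +1.5431
  t46: +0.1924
  t47: +0.0001
  t48: +0.7085
  t49: +1.7150
  t50: -1.6797
  t51: -0.1186
  t52: -1.6698
  t53: +0.0737
  t54: -1.3789
  t55: -0.5567
  t56: -0.2024
Σ = +122.1618 → |volume| = 122.16

Directed edges: 168 total, each appears once with its reverse present → watertight.

122.16 WATERTIGHT


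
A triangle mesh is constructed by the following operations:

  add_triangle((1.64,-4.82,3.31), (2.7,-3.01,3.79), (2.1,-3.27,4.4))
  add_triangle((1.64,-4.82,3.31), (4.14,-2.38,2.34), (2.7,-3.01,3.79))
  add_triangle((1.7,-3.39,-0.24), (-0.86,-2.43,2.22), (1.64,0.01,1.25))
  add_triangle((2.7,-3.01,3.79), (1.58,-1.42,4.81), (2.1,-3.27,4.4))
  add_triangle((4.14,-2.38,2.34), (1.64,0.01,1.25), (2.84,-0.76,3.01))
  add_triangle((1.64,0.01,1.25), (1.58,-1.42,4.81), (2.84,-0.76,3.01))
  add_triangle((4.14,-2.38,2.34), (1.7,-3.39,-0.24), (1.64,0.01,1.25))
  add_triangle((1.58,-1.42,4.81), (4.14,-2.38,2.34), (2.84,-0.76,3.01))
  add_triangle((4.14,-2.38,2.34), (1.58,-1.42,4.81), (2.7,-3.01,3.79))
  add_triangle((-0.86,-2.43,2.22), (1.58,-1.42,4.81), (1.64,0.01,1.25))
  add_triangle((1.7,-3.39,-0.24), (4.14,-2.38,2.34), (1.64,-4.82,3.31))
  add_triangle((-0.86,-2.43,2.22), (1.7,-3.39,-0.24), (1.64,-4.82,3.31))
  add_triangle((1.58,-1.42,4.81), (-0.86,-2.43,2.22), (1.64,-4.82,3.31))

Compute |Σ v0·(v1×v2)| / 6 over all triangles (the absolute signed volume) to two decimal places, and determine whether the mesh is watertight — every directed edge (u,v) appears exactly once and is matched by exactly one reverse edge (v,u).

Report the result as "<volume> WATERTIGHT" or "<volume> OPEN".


25.05 OPEN

Per-triangle v0·(v1×v2)/6:
  t1: +1.5338
  t2: +3.6595
  t3: -3.6904
  t4: +1.3066
  t5: +0.7290
  t6: +0.4358
  t7: +0.2517
  t8: +2.8545
  t9: +3.1408
  t10: -1.2661
  t11: +7.1799
  t12: +3.2378
  t13: +5.6822
Σ = +25.0549 → |volume| = 25.05

Directed edges: 39 total; 3 unmatched, e.g. (2.1,-3.27,4.4)→(1.64,-4.82,3.31) → open.


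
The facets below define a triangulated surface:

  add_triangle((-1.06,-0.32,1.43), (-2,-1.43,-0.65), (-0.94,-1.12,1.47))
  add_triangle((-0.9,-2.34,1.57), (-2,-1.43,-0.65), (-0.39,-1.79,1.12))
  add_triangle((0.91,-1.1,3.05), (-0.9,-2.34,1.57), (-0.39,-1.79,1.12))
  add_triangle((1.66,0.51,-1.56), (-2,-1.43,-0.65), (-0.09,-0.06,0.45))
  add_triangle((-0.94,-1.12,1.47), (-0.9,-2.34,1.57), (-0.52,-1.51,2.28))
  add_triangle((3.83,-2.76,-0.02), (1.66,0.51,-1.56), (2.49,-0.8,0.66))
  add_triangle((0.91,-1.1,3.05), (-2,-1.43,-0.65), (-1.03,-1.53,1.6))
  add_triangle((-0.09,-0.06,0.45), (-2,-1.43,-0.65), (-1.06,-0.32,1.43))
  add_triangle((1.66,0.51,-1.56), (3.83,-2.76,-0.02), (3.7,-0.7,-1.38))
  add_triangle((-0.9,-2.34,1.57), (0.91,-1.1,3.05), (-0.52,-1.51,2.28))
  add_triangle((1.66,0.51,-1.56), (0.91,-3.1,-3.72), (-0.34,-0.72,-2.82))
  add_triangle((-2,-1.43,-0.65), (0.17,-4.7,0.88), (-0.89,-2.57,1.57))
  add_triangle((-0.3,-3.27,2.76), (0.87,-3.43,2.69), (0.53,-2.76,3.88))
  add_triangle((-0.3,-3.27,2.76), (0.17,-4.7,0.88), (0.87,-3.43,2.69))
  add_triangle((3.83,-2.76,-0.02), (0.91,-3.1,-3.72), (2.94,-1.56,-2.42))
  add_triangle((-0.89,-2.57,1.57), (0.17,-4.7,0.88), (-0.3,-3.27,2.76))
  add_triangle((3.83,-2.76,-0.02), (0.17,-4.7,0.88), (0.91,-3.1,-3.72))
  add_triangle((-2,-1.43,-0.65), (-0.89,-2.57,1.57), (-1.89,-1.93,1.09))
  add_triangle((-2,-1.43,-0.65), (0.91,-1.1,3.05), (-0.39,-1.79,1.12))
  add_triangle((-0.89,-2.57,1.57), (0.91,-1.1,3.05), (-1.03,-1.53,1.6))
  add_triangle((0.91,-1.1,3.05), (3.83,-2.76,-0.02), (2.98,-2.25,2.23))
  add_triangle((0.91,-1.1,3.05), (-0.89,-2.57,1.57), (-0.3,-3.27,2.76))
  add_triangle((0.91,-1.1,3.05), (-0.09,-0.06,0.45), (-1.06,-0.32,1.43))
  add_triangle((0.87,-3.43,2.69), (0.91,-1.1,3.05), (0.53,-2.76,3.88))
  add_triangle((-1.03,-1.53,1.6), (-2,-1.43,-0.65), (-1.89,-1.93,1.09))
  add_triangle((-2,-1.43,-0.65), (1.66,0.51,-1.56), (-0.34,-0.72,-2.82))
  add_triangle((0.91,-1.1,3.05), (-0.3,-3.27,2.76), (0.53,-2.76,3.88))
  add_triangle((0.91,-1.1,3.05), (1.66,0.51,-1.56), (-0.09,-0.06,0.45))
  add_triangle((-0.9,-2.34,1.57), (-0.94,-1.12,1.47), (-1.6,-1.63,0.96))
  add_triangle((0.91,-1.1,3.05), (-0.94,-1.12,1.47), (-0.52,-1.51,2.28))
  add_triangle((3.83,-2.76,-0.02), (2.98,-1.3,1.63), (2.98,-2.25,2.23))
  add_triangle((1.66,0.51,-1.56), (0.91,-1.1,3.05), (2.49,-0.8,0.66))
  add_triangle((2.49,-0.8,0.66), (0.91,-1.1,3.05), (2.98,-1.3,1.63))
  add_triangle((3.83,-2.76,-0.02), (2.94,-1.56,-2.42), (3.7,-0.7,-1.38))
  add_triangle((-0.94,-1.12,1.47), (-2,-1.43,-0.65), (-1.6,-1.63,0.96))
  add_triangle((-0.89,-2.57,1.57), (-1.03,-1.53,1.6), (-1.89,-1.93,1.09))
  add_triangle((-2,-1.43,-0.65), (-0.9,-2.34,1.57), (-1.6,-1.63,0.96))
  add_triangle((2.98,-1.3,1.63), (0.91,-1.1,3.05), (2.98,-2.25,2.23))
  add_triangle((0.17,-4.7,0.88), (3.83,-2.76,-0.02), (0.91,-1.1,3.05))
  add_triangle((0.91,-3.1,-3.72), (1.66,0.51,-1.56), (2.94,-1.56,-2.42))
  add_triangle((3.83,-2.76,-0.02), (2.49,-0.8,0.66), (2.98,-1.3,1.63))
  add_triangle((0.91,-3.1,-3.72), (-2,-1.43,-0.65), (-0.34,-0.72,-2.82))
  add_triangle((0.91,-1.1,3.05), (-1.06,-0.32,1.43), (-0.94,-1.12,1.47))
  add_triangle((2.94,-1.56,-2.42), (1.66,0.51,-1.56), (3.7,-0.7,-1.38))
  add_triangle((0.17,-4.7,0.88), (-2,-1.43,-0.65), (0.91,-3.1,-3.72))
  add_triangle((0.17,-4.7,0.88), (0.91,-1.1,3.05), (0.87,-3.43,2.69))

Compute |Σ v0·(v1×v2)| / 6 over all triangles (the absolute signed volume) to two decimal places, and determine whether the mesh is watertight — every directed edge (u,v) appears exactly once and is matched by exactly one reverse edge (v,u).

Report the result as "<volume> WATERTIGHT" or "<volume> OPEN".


61.99 WATERTIGHT

Per-triangle v0·(v1×v2)/6:
  t1: +0.5241
  t2: +0.2331
  t3: +0.3112
  t4: -0.1051
  t5: +0.2686
  t6: +1.7177
  t7: -0.4005
  t8: -0.0674
  t9: -0.4652
  t10: +0.6039
  t11: +2.4476
  t12: +2.4566
  t13: +1.0886
  t14: +1.9259
  t15: +5.0767
  t16: +1.2970
  t17: +12.2302
  t18: +0.7399
  t19: -0.6598
  t20: +0.8773
  t21: +0.4368
  t22: +0.4263
  t23: +0.0550
  t24: +0.8314
  t25: -0.0776
  t26: -0.2776
  t27: +0.0514
  t28: +0.1045
  t29: +0.2992
  t30: +0.1221
  t31: +1.3225
  t32: +0.5458
  t33: +0.1177
  t34: +2.5330
  t35: +0.0667
  t36: +0.3672
  t37: +0.5352
  t38: +0.9947
  t39: +8.6761
  t40: +2.2730
  t41: +0.6804
  t42: +2.7491
  t43: +0.5829
  t44: +1.2549
  t45: +7.4852
  t46: -0.2659
Σ = +61.9905 → |volume| = 61.99

Directed edges: 138 total, each appears once with its reverse present → watertight.


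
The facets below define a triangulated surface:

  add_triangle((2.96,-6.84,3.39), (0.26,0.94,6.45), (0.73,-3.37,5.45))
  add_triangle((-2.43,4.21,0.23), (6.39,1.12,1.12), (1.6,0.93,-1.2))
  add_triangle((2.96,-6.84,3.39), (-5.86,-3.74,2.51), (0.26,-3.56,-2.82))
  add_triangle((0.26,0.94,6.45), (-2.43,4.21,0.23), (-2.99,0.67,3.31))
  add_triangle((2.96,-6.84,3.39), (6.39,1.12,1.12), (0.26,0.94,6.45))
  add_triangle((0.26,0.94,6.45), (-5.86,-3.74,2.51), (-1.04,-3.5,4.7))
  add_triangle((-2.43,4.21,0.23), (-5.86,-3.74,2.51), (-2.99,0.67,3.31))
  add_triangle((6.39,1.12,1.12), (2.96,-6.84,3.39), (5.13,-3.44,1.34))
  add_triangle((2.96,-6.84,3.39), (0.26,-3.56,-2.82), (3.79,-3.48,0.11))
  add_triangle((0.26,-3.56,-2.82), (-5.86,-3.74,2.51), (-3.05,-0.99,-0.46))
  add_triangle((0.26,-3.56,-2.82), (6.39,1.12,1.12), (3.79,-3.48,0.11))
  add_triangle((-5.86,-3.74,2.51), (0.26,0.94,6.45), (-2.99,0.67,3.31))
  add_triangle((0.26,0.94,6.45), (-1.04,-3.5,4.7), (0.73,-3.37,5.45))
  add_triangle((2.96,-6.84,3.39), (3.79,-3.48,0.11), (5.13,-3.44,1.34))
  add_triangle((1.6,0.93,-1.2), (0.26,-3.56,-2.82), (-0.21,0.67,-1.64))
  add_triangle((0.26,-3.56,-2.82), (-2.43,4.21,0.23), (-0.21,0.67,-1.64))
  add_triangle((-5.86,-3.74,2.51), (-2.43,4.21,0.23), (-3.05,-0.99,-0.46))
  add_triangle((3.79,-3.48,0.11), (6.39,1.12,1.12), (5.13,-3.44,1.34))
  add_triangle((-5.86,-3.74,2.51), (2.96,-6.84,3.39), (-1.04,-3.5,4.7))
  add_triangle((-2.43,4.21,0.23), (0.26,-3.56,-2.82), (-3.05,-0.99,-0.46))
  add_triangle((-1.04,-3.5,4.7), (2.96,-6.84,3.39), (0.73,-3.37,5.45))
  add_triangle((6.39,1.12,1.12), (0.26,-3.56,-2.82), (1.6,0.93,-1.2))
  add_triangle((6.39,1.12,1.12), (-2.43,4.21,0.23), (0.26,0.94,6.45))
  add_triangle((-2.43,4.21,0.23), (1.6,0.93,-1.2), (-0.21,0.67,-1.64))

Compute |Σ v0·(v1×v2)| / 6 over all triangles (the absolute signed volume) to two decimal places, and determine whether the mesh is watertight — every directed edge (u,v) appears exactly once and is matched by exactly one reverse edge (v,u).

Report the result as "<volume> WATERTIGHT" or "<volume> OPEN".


327.41 WATERTIGHT

Per-triangle v0·(v1×v2)/6:
  t1: +8.6156
  t2: +7.7630
  t3: +40.0423
  t4: +13.5313
  t5: +52.9274
  t6: +21.3919
  t7: +13.4596
  t8: +9.8134
  t9: +14.2941
  t10: +8.9585
  t11: +10.5192
  t12: +14.9882
  t13: +7.7996
  t14: +5.7528
  t15: +2.3333
  t16: +2.4370
  t17: +9.1810
  t18: +4.5072
  t19: +23.3694
  t20: +6.1603
  t21: +8.5455
  t22: +7.6671
  t23: +30.9955
  t24: +2.3587
Σ = +327.4120 → |volume| = 327.41

Directed edges: 72 total, each appears once with its reverse present → watertight.


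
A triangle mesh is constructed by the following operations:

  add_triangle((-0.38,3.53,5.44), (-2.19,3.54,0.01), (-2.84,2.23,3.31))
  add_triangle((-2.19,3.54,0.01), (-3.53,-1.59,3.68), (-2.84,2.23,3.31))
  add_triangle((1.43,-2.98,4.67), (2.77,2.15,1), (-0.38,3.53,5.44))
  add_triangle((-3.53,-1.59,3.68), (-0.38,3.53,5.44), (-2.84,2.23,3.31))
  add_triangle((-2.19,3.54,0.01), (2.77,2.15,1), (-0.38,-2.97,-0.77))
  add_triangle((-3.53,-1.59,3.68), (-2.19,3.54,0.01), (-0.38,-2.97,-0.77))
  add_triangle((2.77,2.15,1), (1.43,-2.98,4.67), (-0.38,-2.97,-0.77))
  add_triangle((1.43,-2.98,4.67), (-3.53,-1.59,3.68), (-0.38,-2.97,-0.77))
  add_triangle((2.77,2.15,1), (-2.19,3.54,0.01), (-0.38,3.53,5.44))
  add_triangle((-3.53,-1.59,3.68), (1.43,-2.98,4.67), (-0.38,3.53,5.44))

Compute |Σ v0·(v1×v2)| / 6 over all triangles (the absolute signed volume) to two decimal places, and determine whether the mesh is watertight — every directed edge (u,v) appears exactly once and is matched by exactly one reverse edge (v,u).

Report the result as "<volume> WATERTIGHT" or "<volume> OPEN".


103.93 WATERTIGHT

Per-triangle v0·(v1×v2)/6:
  t1: +8.1947
  t2: +5.6232
  t3: +17.8657
  t4: +9.6528
  t5: +0.5421
  t6: +6.8484
  t7: +6.3247
  t8: +12.6311
  t9: +12.0777
  t10: +24.1696
Σ = +103.9300 → |volume| = 103.93

Directed edges: 30 total, each appears once with its reverse present → watertight.


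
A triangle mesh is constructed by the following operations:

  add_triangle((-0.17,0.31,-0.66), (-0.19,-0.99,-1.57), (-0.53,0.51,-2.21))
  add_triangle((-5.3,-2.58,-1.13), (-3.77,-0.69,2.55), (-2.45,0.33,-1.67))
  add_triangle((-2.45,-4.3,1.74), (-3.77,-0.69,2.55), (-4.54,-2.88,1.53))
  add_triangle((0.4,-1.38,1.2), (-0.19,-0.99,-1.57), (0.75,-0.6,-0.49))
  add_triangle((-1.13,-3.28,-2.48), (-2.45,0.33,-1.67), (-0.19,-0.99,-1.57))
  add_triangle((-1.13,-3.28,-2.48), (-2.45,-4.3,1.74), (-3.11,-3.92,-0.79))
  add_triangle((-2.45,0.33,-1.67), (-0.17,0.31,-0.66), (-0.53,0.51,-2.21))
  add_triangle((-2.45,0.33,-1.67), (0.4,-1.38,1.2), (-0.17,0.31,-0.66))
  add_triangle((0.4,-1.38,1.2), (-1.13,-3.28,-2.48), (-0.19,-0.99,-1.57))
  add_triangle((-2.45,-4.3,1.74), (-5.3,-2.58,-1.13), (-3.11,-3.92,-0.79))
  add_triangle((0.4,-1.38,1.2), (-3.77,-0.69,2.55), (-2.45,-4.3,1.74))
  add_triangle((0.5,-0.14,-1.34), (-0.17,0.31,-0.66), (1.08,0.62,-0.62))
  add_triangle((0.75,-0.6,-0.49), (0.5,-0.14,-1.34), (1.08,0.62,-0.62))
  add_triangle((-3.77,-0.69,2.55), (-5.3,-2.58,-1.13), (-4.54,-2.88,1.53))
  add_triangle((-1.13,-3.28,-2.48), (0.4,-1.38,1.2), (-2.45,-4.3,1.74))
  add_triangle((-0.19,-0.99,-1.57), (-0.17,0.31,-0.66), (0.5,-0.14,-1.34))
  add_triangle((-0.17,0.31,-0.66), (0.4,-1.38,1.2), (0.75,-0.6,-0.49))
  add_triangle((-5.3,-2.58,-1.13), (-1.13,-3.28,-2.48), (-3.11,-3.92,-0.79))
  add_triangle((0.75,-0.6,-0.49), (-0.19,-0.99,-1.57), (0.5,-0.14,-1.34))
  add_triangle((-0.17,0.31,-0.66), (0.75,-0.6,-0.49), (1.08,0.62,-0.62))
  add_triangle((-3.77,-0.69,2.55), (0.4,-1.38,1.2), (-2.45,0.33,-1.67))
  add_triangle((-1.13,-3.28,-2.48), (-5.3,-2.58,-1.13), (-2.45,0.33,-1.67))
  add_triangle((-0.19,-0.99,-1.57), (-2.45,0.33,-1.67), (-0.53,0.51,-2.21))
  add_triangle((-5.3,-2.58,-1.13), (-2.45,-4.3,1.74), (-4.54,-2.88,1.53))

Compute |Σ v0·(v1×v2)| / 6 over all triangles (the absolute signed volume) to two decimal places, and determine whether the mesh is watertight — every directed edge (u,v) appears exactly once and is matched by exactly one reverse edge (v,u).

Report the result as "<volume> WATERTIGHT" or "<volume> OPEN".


47.05 WATERTIGHT

Per-triangle v0·(v1×v2)/6:
  t1: +0.0050
  t2: +5.6718
  t3: +3.8356
  t4: +0.4331
  t5: +1.3098
  t6: +3.6498
  t7: +0.1193
  t8: -0.1859
  t9: +0.5784
  t10: +5.1567
  t11: +3.4832
  t12: +0.1355
  t13: +0.1908
  t14: +4.5117
  t15: +3.5765
  t16: +0.1424
  t17: -0.0704
  t18: +4.4528
  t19: +0.1997
  t20: -0.1449
  t21: -2.3188
  t22: +5.7790
  t23: +1.0247
  t24: +5.5176
Σ = +47.0534 → |volume| = 47.05

Directed edges: 72 total, each appears once with its reverse present → watertight.


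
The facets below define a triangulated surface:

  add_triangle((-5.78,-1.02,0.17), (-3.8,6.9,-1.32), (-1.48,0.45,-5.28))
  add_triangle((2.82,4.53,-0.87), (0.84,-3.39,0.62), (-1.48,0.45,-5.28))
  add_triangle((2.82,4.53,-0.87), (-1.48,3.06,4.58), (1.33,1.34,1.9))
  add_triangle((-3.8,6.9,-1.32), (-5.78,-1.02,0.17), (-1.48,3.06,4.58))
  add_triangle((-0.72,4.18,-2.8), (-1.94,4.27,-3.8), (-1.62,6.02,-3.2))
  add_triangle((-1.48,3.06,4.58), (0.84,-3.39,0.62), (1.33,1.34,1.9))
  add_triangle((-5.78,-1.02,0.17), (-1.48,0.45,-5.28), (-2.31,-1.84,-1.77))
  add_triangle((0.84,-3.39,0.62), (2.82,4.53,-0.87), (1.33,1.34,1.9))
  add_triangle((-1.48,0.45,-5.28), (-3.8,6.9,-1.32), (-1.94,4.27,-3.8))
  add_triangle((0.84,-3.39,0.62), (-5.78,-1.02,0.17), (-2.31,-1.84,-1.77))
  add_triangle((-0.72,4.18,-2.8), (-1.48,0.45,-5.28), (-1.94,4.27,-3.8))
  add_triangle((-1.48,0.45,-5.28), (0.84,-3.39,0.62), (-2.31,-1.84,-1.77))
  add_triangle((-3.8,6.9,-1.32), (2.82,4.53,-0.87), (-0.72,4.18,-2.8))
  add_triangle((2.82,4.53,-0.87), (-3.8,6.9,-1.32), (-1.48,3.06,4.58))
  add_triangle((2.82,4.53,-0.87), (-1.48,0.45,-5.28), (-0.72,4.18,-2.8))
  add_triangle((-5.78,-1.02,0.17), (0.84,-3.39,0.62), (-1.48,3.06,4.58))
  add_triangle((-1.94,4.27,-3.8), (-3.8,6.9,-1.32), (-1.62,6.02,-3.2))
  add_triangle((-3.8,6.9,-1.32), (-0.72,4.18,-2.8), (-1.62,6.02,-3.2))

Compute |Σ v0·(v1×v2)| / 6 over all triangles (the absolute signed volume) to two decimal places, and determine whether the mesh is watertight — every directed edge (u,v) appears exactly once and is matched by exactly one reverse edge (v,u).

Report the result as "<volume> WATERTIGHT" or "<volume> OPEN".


Per-triangle v0·(v1×v2)/6:
  t1: +37.8436
  t2: +11.6100
  t3: +7.4478
  t4: +37.6653
  t5: +1.0803
  t6: +5.7011
  t7: +8.6048
  t8: +4.8171
  t9: +6.6855
  t10: +7.1542
  t11: +3.2595
  t12: +6.4939
  t13: +12.2200
  t14: +31.5717
  t15: +10.3724
  t16: +17.5252
  t17: +4.8466
  t18: -0.1734
Σ = +214.7257 → |volume| = 214.73

Directed edges: 54 total, each appears once with its reverse present → watertight.

214.73 WATERTIGHT
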